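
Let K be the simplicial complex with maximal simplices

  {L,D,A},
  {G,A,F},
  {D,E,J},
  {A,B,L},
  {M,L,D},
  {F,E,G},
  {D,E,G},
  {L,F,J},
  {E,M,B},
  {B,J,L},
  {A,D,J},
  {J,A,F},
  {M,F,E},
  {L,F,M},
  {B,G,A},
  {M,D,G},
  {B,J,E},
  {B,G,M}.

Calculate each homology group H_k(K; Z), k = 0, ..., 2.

Order the vertices as A < B < D < E < F < G < J < L < M. Listing each simplex with vertices in this order, K has dimension 2 with simplices:

  0-simplices (9): A, B, D, E, F, G, J, L, M
  1-simplices (27): AB, AD, AF, AG, AJ, AL, BE, BG, BJ, BL, BM, DE, DG, DJ, DL, DM, EF, EG, EJ, EM, FG, FJ, FL, FM, GM, JL, LM
  2-simplices (18): ABG, ABL, ADJ, ADL, AFG, AFJ, BEJ, BEM, BGM, BJL, DEG, DEJ, DGM, DLM, EFG, EFM, FJL, FLM

so the chain groups are C_0 ≅ Z^9, C_1 ≅ Z^27, C_2 ≅ Z^18.

Boundary ∂_1: C_1 → C_0 maps an edge to its endpoints' difference, ∂[p,q] = q − p.
The resulting 9×27 matrix has rank 8, and its Smith normal form has invariant factors (1,1,1,1,1,1,1,1).

The boundary map ∂_2: C_2 → C_1 maps a triangle to the signed sum of its edges. For instance
  ∂DEJ = EJ − DJ + DE,
  ∂DEG = EG − DG + DE.
This gives a 27×18 integer matrix of rank 18; reducing to Smith normal form yields diagonal entries (1,1,1,1,1,1,1,1,1,1,1,1,1,1,1,1,1,2).

From H_k ≅ ker(∂_k) / im(∂_{k+1}) we obtain:

  H_0: rank C_0 − rank ∂_1 = 9 − 8 = 1, and the invariant factors of ∂_1 are all 1, so H_0 = Z.
  H_1: rank ker ∂_1 − rank ∂_2 = (27 − 8) − 18 = 1, and ∂_2 has invariant factor 2 > 1, so H_1 = Z ⊕ Z_2.
  H_2: rank ker ∂_2 − rank ∂_3 = (18 − 18) − 0 = 0, and there is no ∂_3, so H_2 = 0.

(K is a triangulation of the Klein bottle.)

H_0 = Z,  H_1 = Z ⊕ Z_2,  H_2 = 0.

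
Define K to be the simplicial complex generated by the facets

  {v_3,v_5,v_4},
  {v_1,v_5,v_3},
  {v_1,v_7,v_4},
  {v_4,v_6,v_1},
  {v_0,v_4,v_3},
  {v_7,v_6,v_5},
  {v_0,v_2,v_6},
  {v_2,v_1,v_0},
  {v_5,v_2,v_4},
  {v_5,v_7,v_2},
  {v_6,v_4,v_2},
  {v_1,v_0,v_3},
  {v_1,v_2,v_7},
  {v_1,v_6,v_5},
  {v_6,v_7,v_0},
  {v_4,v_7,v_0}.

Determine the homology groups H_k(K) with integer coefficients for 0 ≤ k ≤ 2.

Order the vertices as v_0 < v_1 < v_2 < v_3 < v_4 < v_5 < v_6 < v_7. Listing each simplex with vertices in this order, K has dimension 2 with simplices:

  0-simplices (8): [v_0], [v_1], [v_2], [v_3], [v_4], [v_5], [v_6], [v_7]
  1-simplices (24): (24 of them)
  2-simplices (16): (16 of them)

Hence C_0 ≅ Z^8, C_1 ≅ Z^24, C_2 ≅ Z^16.

The boundary map ∂_1: C_1 → C_0 maps an edge to its endpoints' difference, ∂[p,q] = q − p. For instance
  ∂[v_2,v_5] = [v_5] − [v_2].
The resulting 8×24 matrix has rank 7, and its Smith normal form has invariant factors (1,1,1,1,1,1,1).

The boundary map ∂_2: C_2 → C_1 sends each 2-simplex [p,q,r] to [q,r] − [p,r] + [p,q]. For instance
  ∂[v_5,v_6,v_7] = [v_6,v_7] − [v_5,v_7] + [v_5,v_6],
  ∂[v_1,v_4,v_6] = [v_4,v_6] − [v_1,v_6] + [v_1,v_4].
As a 24×16 matrix over Z this has rank 15, with invariant factors (1,1,1,1,1,1,1,1,1,1,1,1,1,1,1).

Computing H_k = (kernel of ∂_k) / (image of ∂_{k+1}):

  H_0: rank C_0 − rank ∂_1 = 8 − 7 = 1, and the invariant factors of ∂_1 are all 1, so H_0 ≅ Z.
  H_1: rank ker ∂_1 − rank ∂_2 = (24 − 7) − 15 = 2, and the invariant factors of ∂_2 are all 1, so H_1 ≅ Z^2.
  H_2: rank ker ∂_2 − rank ∂_3 = (16 − 15) − 0 = 1, and there is no ∂_3, so H_2 ≅ Z.

H_0 = Z,  H_1 = Z^2,  H_2 = Z.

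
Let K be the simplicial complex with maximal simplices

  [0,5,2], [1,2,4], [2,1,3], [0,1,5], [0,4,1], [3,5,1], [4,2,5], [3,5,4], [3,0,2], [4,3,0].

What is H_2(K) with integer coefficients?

H_2 = 0.

Take the total order 0 < 1 < 2 < 3 < 4 < 5 on the vertex set. Then K (dimension 2) consists of the simplices:

  0-simplices (6): [0], [1], [2], [3], [4], [5]
  1-simplices (15): [0,1], [0,2], [0,3], [0,4], [0,5], [1,2], [1,3], [1,4], [1,5], [2,3], [2,4], [2,5], [3,4], [3,5], [4,5]
  2-simplices (10): [0,1,4], [0,1,5], [0,2,3], [0,2,5], [0,3,4], [1,2,3], [1,2,4], [1,3,5], [2,4,5], [3,4,5]

giving chain groups C_0 ≅ Z^6, C_1 ≅ Z^15, C_2 ≅ Z^10.

Boundary ∂_1: C_1 → C_0 sends each edge [p,q] (with p < q) to q − p.
This gives a 6×15 integer matrix of rank 5; reducing to Smith normal form yields diagonal entries (1,1,1,1,1).

The boundary map ∂_2: C_2 → C_1 maps a triangle to the signed sum of its edges. For instance
  ∂[0,1,4] = [1,4] − [0,4] + [0,1],
  ∂[0,2,5] = [2,5] − [0,5] + [0,2].
The resulting 15×10 matrix has rank 10, and its Smith normal form has invariant factors (1,1,1,1,1,1,1,1,1,2).

Computing H_k = (kernel of ∂_k) / (image of ∂_{k+1}):

  H_2: rank ker ∂_2 − rank ∂_3 = (10 − 10) − 0 = 0, and there is no ∂_3, so H_2 = 0.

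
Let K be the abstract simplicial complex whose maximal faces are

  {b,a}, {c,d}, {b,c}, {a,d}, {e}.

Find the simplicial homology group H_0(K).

K has 5 vertices, 4 edges.
rank ∂_0 = 0, rank ∂_1 = 3 ⇒ b_0 = 5 − 0 − 3 = 2; all invariant factors of ∂_1 are 1 so no torsion. So H_0 = Z^2.

H_0 ≅ Z^2.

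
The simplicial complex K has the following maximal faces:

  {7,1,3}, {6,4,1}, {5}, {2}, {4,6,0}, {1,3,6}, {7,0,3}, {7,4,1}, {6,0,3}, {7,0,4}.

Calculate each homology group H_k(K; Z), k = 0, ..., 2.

Fix the vertex order 0 < 1 < 2 < 3 < 4 < 5 < 6 < 7 and write every simplex with vertices in increasing order. Then dim K = 2 and the simplices of K are:

  0-simplices (8): [0], [1], [2], [3], [4], [5], [6], [7]
  1-simplices (12): [0,3], [0,4], [0,6], [0,7], [1,3], [1,4], [1,6], [1,7], [3,6], [3,7], [4,6], [4,7]
  2-simplices (8): [0,3,6], [0,3,7], [0,4,6], [0,4,7], [1,3,6], [1,3,7], [1,4,6], [1,4,7]

giving chain groups C_0 ≅ Z^8, C_1 ≅ Z^12, C_2 ≅ Z^8.

The boundary map ∂_1: C_1 → C_0 maps an edge to its endpoints' difference, ∂[p,q] = q − p.
As a 8×12 matrix over Z this has rank 5, with invariant factors (1,1,1,1,1).

The boundary map ∂_2: C_2 → C_1 sends each 2-simplex [p,q,r] to [q,r] − [p,r] + [p,q]. For instance
  ∂[1,4,7] = [4,7] − [1,7] + [1,4],
  ∂[0,3,7] = [3,7] − [0,7] + [0,3].
This gives a 12×8 integer matrix of rank 7; reducing to Smith normal form yields diagonal entries (1,1,1,1,1,1,1).

Computing H_k = (kernel of ∂_k) / (image of ∂_{k+1}):

  H_0: rank C_0 − rank ∂_1 = 8 − 5 = 3, and the invariant factors of ∂_1 are all 1, so H_0 ≅ Z^3.
  H_1: rank ker ∂_1 − rank ∂_2 = (12 − 5) − 7 = 0, and the invariant factors of ∂_2 are all 1, so H_1 ≅ 0.
  H_2: rank ker ∂_2 − rank ∂_3 = (8 − 7) − 0 = 1, and there is no ∂_3, so H_2 ≅ Z.

As a check, the Euler characteristic is 8 − 12 + 8 = 4, which agrees with 3 − 0 + 1 = 4.

H_0 ≅ Z^3,  H_1 = 0,  H_2 ≅ Z.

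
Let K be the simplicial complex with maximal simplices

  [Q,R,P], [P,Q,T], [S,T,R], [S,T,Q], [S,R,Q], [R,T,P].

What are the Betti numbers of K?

b_0 = 1, b_1 = 0, b_2 = 1.

K has 5 vertices, 9 edges, 6 triangles.
rank ∂_0 = 0, rank ∂_1 = 4 ⇒ b_0 = 5 − 0 − 4 = 1; all invariant factors of ∂_1 are 1 so no torsion. So H_0 ≅ Z.
rank ∂_1 = 4, rank ∂_2 = 5 ⇒ b_1 = 9 − 4 − 5 = 0; all invariant factors of ∂_2 are 1 so no torsion. So H_1 ≅ 0.
rank ∂_2 = 5, rank ∂_3 = 0 ⇒ b_2 = 6 − 5 − 0 = 1. So H_2 ≅ Z.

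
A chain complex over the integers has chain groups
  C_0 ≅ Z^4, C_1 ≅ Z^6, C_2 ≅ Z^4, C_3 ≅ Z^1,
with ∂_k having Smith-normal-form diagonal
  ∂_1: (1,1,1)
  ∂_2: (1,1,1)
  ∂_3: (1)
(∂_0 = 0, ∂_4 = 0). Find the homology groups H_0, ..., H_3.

H_0 ≅ Z,  H_1 = 0,  H_2 = 0,  H_3 = 0.

H_0: b_0 = 4 − 0 − 3 = 1; torsion from ∂_1 factors > 1: none. So H_0 ≅ Z.
H_1: b_1 = 6 − 3 − 3 = 0; torsion from ∂_2 factors > 1: none. So H_1 ≅ 0.
H_2: b_2 = 4 − 3 − 1 = 0; torsion from ∂_3 factors > 1: none. So H_2 ≅ 0.
H_3: b_3 = 1 − 1 − 0 = 0; torsion from ∂_4 factors > 1: none. So H_3 ≅ 0.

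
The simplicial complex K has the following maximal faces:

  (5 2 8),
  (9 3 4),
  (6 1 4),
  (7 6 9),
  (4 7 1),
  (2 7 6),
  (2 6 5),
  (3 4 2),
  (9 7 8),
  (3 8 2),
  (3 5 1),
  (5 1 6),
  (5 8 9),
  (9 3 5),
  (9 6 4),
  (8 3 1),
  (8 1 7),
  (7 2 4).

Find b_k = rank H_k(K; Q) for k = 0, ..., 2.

b_0 = 1, b_1 = 1, b_2 = 0.

K has 9 vertices, 27 edges, 18 triangles.
rank ∂_0 = 0, rank ∂_1 = 8 ⇒ b_0 = 9 − 0 − 8 = 1; all invariant factors of ∂_1 are 1 so no torsion. So H_0 ≅ Z.
rank ∂_1 = 8, rank ∂_2 = 18 ⇒ b_1 = 27 − 8 − 18 = 1; ∂_2 has invariant factor(s) [2] giving torsion. So H_1 ≅ Z ⊕ Z/2Z.
rank ∂_2 = 18, rank ∂_3 = 0 ⇒ b_2 = 18 − 18 − 0 = 0. So H_2 ≅ 0.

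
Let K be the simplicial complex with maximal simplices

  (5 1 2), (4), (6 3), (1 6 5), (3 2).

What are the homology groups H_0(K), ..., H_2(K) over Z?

H_0 = Z^2,  H_1 = Z,  H_2 = 0.

We work with the vertex ordering 1 < 2 < 3 < 4 < 5 < 6. The simplices of K, each written with vertices in increasing order, are:

  0-simplices (6): [1], [2], [3], [4], [5], [6]
  1-simplices (7): [1,2], [1,5], [1,6], [2,3], [2,5], [3,6], [5,6]
  2-simplices (2): [1,2,5], [1,5,6]

Hence C_0 ≅ Z^6, C_1 ≅ Z^7, C_2 ≅ Z^2.

∂_1: C_1 → C_0 is given by ∂[p,q] = [q] − [p]. For instance
  ∂[2,3] = [3] − [2].
As a 6×7 matrix over Z this has rank 4, with invariant factors (1,1,1,1).

Boundary ∂_2: C_2 → C_1 acts by ∂[p,q,r] = [q,r] − [p,r] + [p,q]. For instance
  ∂[1,2,5] = [2,5] − [1,5] + [1,2],
  ∂[1,5,6] = [5,6] − [1,6] + [1,5].
As a 7×2 matrix over Z this has rank 2, with invariant factors (1,1).

Computing H_k = (kernel of ∂_k) / (image of ∂_{k+1}):

  H_0: rank C_0 − rank ∂_1 = 6 − 4 = 2, and the invariant factors of ∂_1 are all 1, so H_0 = Z^2.
  H_1: rank ker ∂_1 − rank ∂_2 = (7 − 4) − 2 = 1, and the invariant factors of ∂_2 are all 1, so H_1 = Z.
  H_2: rank ker ∂_2 − rank ∂_3 = (2 − 2) − 0 = 0, and there is no ∂_3, so H_2 = 0.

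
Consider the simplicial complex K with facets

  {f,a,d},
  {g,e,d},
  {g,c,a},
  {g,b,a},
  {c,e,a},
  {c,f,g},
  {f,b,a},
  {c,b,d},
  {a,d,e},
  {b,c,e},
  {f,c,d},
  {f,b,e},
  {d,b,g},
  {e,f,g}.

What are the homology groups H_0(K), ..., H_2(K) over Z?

Fix the vertex order a < b < c < d < e < f < g and write every simplex with vertices in increasing order. Then dim K = 2 and the simplices of K are:

  0-simplices (7): a, b, c, d, e, f, g
  1-simplices (21): ab, ac, ad, ae, af, ag, bc, bd, be, bf, bg, cd, ce, cf, cg, de, df, dg, ef, eg, fg
  2-simplices (14): abf, abg, ace, acg, ade, adf, bcd, bce, bdg, bef, cdf, cfg, deg, efg

so the chain groups are C_0 ≅ Z^7, C_1 ≅ Z^21, C_2 ≅ Z^14.

Boundary ∂_1: C_1 → C_0 maps an edge to its endpoints' difference, ∂[p,q] = q − p.
The 7×21 boundary matrix has rank 6 and Smith normal form diag(1,1,1,1,1,1).

Boundary ∂_2: C_2 → C_1 acts by ∂[p,q,r] = [q,r] − [p,r] + [p,q]. For instance
  ∂cdf = df − cf + cd,
  ∂bce = ce − be + bc.
As a 21×14 matrix over Z this has rank 13, with invariant factors (1,1,1,1,1,1,1,1,1,1,1,1,1).

Computing H_k = (kernel of ∂_k) / (image of ∂_{k+1}):

  H_0: rank C_0 − rank ∂_1 = 7 − 6 = 1, and the invariant factors of ∂_1 are all 1, so H_0 = Z.
  H_1: rank ker ∂_1 − rank ∂_2 = (21 − 6) − 13 = 2, and the invariant factors of ∂_2 are all 1, so H_1 = Z^2.
  H_2: rank ker ∂_2 − rank ∂_3 = (14 − 13) − 0 = 1, and there is no ∂_3, so H_2 = Z.

As a check, the Euler characteristic is 7 − 21 + 14 = 0, which agrees with 1 − 2 + 1 = 0.
(K is a triangulation of the torus T^2.)

H_0 = Z,  H_1 = Z^2,  H_2 = Z.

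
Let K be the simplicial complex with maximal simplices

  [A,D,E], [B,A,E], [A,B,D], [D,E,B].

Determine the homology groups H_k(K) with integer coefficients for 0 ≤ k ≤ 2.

H_0 = Z,  H_1 = 0,  H_2 = Z.

K has 4 vertices, 6 edges, 4 triangles.
rank ∂_0 = 0, rank ∂_1 = 3 ⇒ b_0 = 4 − 0 − 3 = 1; all invariant factors of ∂_1 are 1 so no torsion. So H_0 = Z.
rank ∂_1 = 3, rank ∂_2 = 3 ⇒ b_1 = 6 − 3 − 3 = 0; all invariant factors of ∂_2 are 1 so no torsion. So H_1 = 0.
rank ∂_2 = 3, rank ∂_3 = 0 ⇒ b_2 = 4 − 3 − 0 = 1. So H_2 = Z.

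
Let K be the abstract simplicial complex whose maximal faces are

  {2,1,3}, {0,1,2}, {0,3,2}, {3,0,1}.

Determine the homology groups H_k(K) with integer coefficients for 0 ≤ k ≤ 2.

Fix the vertex order 0 < 1 < 2 < 3 and write every simplex with vertices in increasing order. Then dim K = 2 and the simplices of K are:

  0-simplices (4): [0], [1], [2], [3]
  1-simplices (6): [0,1], [0,2], [0,3], [1,2], [1,3], [2,3]
  2-simplices (4): [0,1,2], [0,1,3], [0,2,3], [1,2,3]

giving chain groups C_0 ≅ Z^4, C_1 ≅ Z^6, C_2 ≅ Z^4.

∂_1: C_1 → C_0 is given by ∂[p,q] = [q] − [p].
This gives a 4×6 integer matrix of rank 3; reducing to Smith normal form yields diagonal entries (1,1,1).

∂_2: C_2 → C_1 acts by ∂[p,q,r] = [q,r] − [p,r] + [p,q]. For instance
  ∂[0,1,2] = [1,2] − [0,2] + [0,1],
  ∂[1,2,3] = [2,3] − [1,3] + [1,2].
The 6×4 boundary matrix has rank 3 and Smith normal form diag(1,1,1).

Reading off H_k = ker ∂_k / im ∂_{k+1}:

  H_0: rank C_0 − rank ∂_1 = 4 − 3 = 1, and the invariant factors of ∂_1 are all 1, so H_0 ≅ Z.
  H_1: rank ker ∂_1 − rank ∂_2 = (6 − 3) − 3 = 0, and the invariant factors of ∂_2 are all 1, so H_1 ≅ 0.
  H_2: rank ker ∂_2 − rank ∂_3 = (4 − 3) − 0 = 1, and there is no ∂_3, so H_2 ≅ Z.

(K is a triangulation of the 2-sphere S^2.)

H_0 = Z,  H_1 = 0,  H_2 = Z.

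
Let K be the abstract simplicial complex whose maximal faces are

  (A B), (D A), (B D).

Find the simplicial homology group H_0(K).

Fix the vertex order A < B < D and write every simplex with vertices in increasing order. Then dim K = 1 and the simplices of K are:

  0-simplices (3): A, B, D
  1-simplices (3): AB, AD, BD

giving chain groups C_0 ≅ Z^3, C_1 ≅ Z^3.

∂_1: C_1 → C_0 maps an edge to its endpoints' difference, ∂[p,q] = q − p.
As a 3×3 matrix over Z this has rank 2, with invariant factors (1,1).

From H_k ≅ ker(∂_k) / im(∂_{k+1}) we obtain:

  H_0: rank C_0 − rank ∂_1 = 3 − 2 = 1, and the invariant factors of ∂_1 are all 1, so H_0 ≅ Z.

H_0 = Z.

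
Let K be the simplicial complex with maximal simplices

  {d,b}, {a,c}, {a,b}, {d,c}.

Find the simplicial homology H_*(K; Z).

H_0 ≅ Z,  H_1 ≅ Z.

Fix the vertex order a < b < c < d and write every simplex with vertices in increasing order. Then dim K = 1 and the simplices of K are:

  0-simplices (4): a, b, c, d
  1-simplices (4): ab, ac, bd, cd

giving chain groups C_0 ≅ Z^4, C_1 ≅ Z^4.

The boundary map ∂_1: C_1 → C_0 maps an edge to its endpoints' difference, ∂[p,q] = q − p.
This gives a 4×4 integer matrix of rank 3; reducing to Smith normal form yields diagonal entries (1,1,1).

Reading off H_k = ker ∂_k / im ∂_{k+1}:

  H_0: rank C_0 − rank ∂_1 = 4 − 3 = 1, and the invariant factors of ∂_1 are all 1, so H_0 ≅ Z.
  H_1: rank ker ∂_1 − rank ∂_2 = (4 − 3) − 0 = 1, and there is no ∂_2, so H_1 ≅ Z.

(K is a triangulation of the circle S^1.)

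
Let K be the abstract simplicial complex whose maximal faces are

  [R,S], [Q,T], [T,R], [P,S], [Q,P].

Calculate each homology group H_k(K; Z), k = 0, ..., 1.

H_0 = Z,  H_1 = Z.

We work with the vertex ordering P < Q < R < S < T. The simplices of K, each written with vertices in increasing order, are:

  0-simplices (5): P, Q, R, S, T
  1-simplices (5): PQ, PS, QT, RS, RT

giving chain groups C_0 ≅ Z^5, C_1 ≅ Z^5.

The boundary map ∂_1: C_1 → C_0 maps an edge to its endpoints' difference, ∂[p,q] = q − p.
As a 5×5 matrix over Z this has rank 4, with invariant factors (1,1,1,1).

Now H_k = ker ∂_k / im ∂_{k+1}, so:

  H_0: rank C_0 − rank ∂_1 = 5 − 4 = 1, and the invariant factors of ∂_1 are all 1, so H_0 ≅ Z.
  H_1: rank ker ∂_1 − rank ∂_2 = (5 − 4) − 0 = 1, and there is no ∂_2, so H_1 ≅ Z.

As a check, the Euler characteristic is 5 − 5 = 0, which agrees with 1 − 1 = 0.
(K is a triangulation of the circle S^1.)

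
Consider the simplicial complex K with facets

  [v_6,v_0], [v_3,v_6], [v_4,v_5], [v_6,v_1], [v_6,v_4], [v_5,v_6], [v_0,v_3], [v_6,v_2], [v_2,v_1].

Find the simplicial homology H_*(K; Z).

Take the total order v_0 < v_1 < v_2 < v_3 < v_4 < v_5 < v_6 on the vertex set. Then K (dimension 1) consists of the simplices:

  0-simplices (7): [v_0], [v_1], [v_2], [v_3], [v_4], [v_5], [v_6]
  1-simplices (9): [v_0,v_3], [v_0,v_6], [v_1,v_2], [v_1,v_6], [v_2,v_6], [v_3,v_6], [v_4,v_5], [v_4,v_6], [v_5,v_6]

giving chain groups C_0 ≅ Z^7, C_1 ≅ Z^9.

The boundary map ∂_1: C_1 → C_0 sends each edge [p,q] (with p < q) to q − p. For instance
  ∂[v_5,v_6] = [v_6] − [v_5].
The 7×9 boundary matrix has rank 6 and Smith normal form diag(1,1,1,1,1,1).

From H_k ≅ ker(∂_k) / im(∂_{k+1}) we obtain:

  H_0: rank C_0 − rank ∂_1 = 7 − 6 = 1, and the invariant factors of ∂_1 are all 1, so H_0 ≅ Z.
  H_1: rank ker ∂_1 − rank ∂_2 = (9 − 6) − 0 = 3, and there is no ∂_2, so H_1 ≅ Z^3.

(K is a triangulation of a wedge of 3 circles.)

H_0 = Z,  H_1 = Z^3.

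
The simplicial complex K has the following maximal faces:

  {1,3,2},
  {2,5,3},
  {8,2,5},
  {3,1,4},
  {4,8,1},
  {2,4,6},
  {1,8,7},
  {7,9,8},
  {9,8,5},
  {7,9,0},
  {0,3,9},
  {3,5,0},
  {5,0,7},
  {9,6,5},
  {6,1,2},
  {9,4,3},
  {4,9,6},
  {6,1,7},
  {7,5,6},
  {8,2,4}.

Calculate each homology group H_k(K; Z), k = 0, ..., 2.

We work with the vertex ordering 0 < 1 < 2 < 3 < 4 < 5 < 6 < 7 < 8 < 9. The simplices of K, each written with vertices in increasing order, are:

  0-simplices (10): [0], [1], [2], [3], [4], [5], [6], [7], [8], [9]
  1-simplices (30): (30 of them)
  2-simplices (20): (20 of them)

so the chain groups are C_0 ≅ Z^10, C_1 ≅ Z^30, C_2 ≅ Z^20.

∂_1: C_1 → C_0 sends each edge [p,q] (with p < q) to q − p.
As a 10×30 matrix over Z this has rank 9, with invariant factors (1,1,1,1,1,1,1,1,1).

∂_2: C_2 → C_1 sends each 2-simplex [p,q,r] to [q,r] − [p,r] + [p,q]. For instance
  ∂[5,6,9] = [6,9] − [5,9] + [5,6],
  ∂[1,2,3] = [2,3] − [1,3] + [1,2].
As a 30×20 matrix over Z this has rank 20, with invariant factors (1,1,1,1,1,1,1,1,1,1,1,1,1,1,1,1,1,1,1,2).

Reading off H_k = ker ∂_k / im ∂_{k+1}:

  H_0: rank C_0 − rank ∂_1 = 10 − 9 = 1, and the invariant factors of ∂_1 are all 1, so H_0 = Z.
  H_1: rank ker ∂_1 − rank ∂_2 = (30 − 9) − 20 = 1, and ∂_2 has invariant factor 2 > 1, so H_1 = Z ⊕ Z/2Z.
  H_2: rank ker ∂_2 − rank ∂_3 = (20 − 20) − 0 = 0, and there is no ∂_3, so H_2 = 0.

As a check, the Euler characteristic is 10 − 30 + 20 = 0, which agrees with 1 − 1 + 0 = 0.
(K is a triangulation of the Klein bottle.)

H_0 = Z,  H_1 = Z ⊕ Z/2Z,  H_2 = 0.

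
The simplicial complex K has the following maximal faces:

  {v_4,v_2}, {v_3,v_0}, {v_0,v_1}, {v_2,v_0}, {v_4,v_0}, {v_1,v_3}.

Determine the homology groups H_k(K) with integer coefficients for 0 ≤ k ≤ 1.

Take the total order v_0 < v_1 < v_2 < v_3 < v_4 on the vertex set. Then K (dimension 1) consists of the simplices:

  0-simplices (5): [v_0], [v_1], [v_2], [v_3], [v_4]
  1-simplices (6): [v_0,v_1], [v_0,v_2], [v_0,v_3], [v_0,v_4], [v_1,v_3], [v_2,v_4]

giving chain groups C_0 ≅ Z^5, C_1 ≅ Z^6.

∂_1: C_1 → C_0 maps an edge to its endpoints' difference, ∂[p,q] = q − p.
This gives a 5×6 integer matrix of rank 4; reducing to Smith normal form yields diagonal entries (1,1,1,1).

Computing H_k = (kernel of ∂_k) / (image of ∂_{k+1}):

  H_0: rank C_0 − rank ∂_1 = 5 − 4 = 1, and the invariant factors of ∂_1 are all 1, so H_0 = Z.
  H_1: rank ker ∂_1 − rank ∂_2 = (6 − 4) − 0 = 2, and there is no ∂_2, so H_1 = Z^2.

As a check, the Euler characteristic is 5 − 6 = -1, which agrees with 1 − 2 = -1.
(K is a triangulation of a wedge of 2 circles.)

H_0 = Z,  H_1 = Z^2.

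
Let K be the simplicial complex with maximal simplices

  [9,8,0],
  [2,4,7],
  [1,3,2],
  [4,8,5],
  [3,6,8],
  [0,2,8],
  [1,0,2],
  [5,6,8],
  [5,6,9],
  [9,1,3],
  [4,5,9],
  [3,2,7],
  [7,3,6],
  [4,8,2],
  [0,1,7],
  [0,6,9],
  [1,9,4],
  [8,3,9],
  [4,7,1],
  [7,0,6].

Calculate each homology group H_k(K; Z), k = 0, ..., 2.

K has 10 vertices, 30 edges, 20 triangles.
rank ∂_0 = 0, rank ∂_1 = 9 ⇒ b_0 = 10 − 0 − 9 = 1; all invariant factors of ∂_1 are 1 so no torsion. So H_0 ≅ Z.
rank ∂_1 = 9, rank ∂_2 = 20 ⇒ b_1 = 30 − 9 − 20 = 1; ∂_2 has invariant factor(s) [2] giving torsion. So H_1 ≅ Z ⊕ Z/2.
rank ∂_2 = 20, rank ∂_3 = 0 ⇒ b_2 = 20 − 20 − 0 = 0. So H_2 ≅ 0.

H_0 = Z,  H_1 = Z ⊕ Z/2,  H_2 = 0.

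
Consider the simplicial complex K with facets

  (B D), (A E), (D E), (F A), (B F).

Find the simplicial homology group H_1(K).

Fix the vertex order A < B < D < E < F and write every simplex with vertices in increasing order. Then dim K = 1 and the simplices of K are:

  0-simplices (5): A, B, D, E, F
  1-simplices (5): AE, AF, BD, BF, DE

giving chain groups C_0 ≅ Z^5, C_1 ≅ Z^5.

∂_1: C_1 → C_0 sends each edge [p,q] (with p < q) to q − p. For instance
  ∂AF = F − A.
The resulting 5×5 matrix has rank 4, and its Smith normal form has invariant factors (1,1,1,1).

Now H_k = ker ∂_k / im ∂_{k+1}, so:

  H_1: rank ker ∂_1 − rank ∂_2 = (5 − 4) − 0 = 1, and there is no ∂_2, so H_1 ≅ Z.

H_1 ≅ Z.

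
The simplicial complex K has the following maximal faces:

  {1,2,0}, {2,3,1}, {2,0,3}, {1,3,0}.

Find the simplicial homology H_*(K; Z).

We work with the vertex ordering 0 < 1 < 2 < 3. The simplices of K, each written with vertices in increasing order, are:

  0-simplices (4): [0], [1], [2], [3]
  1-simplices (6): [0,1], [0,2], [0,3], [1,2], [1,3], [2,3]
  2-simplices (4): [0,1,2], [0,1,3], [0,2,3], [1,2,3]

giving chain groups C_0 ≅ Z^4, C_1 ≅ Z^6, C_2 ≅ Z^4.

∂_1: C_1 → C_0 is given by ∂[p,q] = [q] − [p]. For instance
  ∂[0,2] = [2] − [0].
As a 4×6 matrix over Z this has rank 3, with invariant factors (1,1,1).

The boundary map ∂_2: C_2 → C_1 maps a triangle to the signed sum of its edges. For instance
  ∂[0,1,3] = [1,3] − [0,3] + [0,1],
  ∂[0,2,3] = [2,3] − [0,3] + [0,2].
The resulting 6×4 matrix has rank 3, and its Smith normal form has invariant factors (1,1,1).

Computing H_k = (kernel of ∂_k) / (image of ∂_{k+1}):

  H_0: rank C_0 − rank ∂_1 = 4 − 3 = 1, and the invariant factors of ∂_1 are all 1, so H_0 = Z.
  H_1: rank ker ∂_1 − rank ∂_2 = (6 − 3) − 3 = 0, and the invariant factors of ∂_2 are all 1, so H_1 = 0.
  H_2: rank ker ∂_2 − rank ∂_3 = (4 − 3) − 0 = 1, and there is no ∂_3, so H_2 = Z.

(K is a triangulation of the 2-sphere S^2.)

H_0 ≅ Z,  H_1 = 0,  H_2 ≅ Z.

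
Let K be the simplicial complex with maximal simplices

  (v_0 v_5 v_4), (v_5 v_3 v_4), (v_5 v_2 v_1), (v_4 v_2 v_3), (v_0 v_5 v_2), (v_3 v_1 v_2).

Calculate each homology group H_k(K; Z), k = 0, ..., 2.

H_0 = Z,  H_1 = Z,  H_2 = 0.

K has 6 vertices, 12 edges, 6 triangles.
rank ∂_0 = 0, rank ∂_1 = 5 ⇒ b_0 = 6 − 0 − 5 = 1; all invariant factors of ∂_1 are 1 so no torsion. So H_0 ≅ Z.
rank ∂_1 = 5, rank ∂_2 = 6 ⇒ b_1 = 12 − 5 − 6 = 1; all invariant factors of ∂_2 are 1 so no torsion. So H_1 ≅ Z.
rank ∂_2 = 6, rank ∂_3 = 0 ⇒ b_2 = 6 − 6 − 0 = 0. So H_2 ≅ 0.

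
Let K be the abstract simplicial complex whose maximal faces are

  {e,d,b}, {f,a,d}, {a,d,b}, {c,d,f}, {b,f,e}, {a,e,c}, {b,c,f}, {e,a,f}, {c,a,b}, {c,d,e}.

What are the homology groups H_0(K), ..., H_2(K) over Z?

Order the vertices as a < b < c < d < e < f. Listing each simplex with vertices in this order, K has dimension 2 with simplices:

  0-simplices (6): a, b, c, d, e, f
  1-simplices (15): ab, ac, ad, ae, af, bc, bd, be, bf, cd, ce, cf, de, df, ef
  2-simplices (10): abc, abd, ace, adf, aef, bcf, bde, bef, cde, cdf

Hence C_0 ≅ Z^6, C_1 ≅ Z^15, C_2 ≅ Z^10.

Boundary ∂_1: C_1 → C_0 is given by ∂[p,q] = [q] − [p].
The 6×15 boundary matrix has rank 5 and Smith normal form diag(1,1,1,1,1).

∂_2: C_2 → C_1 sends each 2-simplex [p,q,r] to [q,r] − [p,r] + [p,q]. For instance
  ∂abd = bd − ad + ab,
  ∂aef = ef − af + ae.
The resulting 15×10 matrix has rank 10, and its Smith normal form has invariant factors (1,1,1,1,1,1,1,1,1,2).

Now H_k = ker ∂_k / im ∂_{k+1}, so:

  H_0: rank C_0 − rank ∂_1 = 6 − 5 = 1, and the invariant factors of ∂_1 are all 1, so H_0 = Z.
  H_1: rank ker ∂_1 − rank ∂_2 = (15 − 5) − 10 = 0, and ∂_2 has invariant factor 2 > 1, so H_1 = Z_2.
  H_2: rank ker ∂_2 − rank ∂_3 = (10 − 10) − 0 = 0, and there is no ∂_3, so H_2 = 0.

As a check, the Euler characteristic is 6 − 15 + 10 = 1, which agrees with 1 − 0 + 0 = 1.

H_0 ≅ Z,  H_1 ≅ Z_2,  H_2 = 0.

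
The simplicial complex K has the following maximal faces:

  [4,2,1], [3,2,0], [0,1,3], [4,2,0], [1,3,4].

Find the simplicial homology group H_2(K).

H_2 = 0.

We work with the vertex ordering 0 < 1 < 2 < 3 < 4. The simplices of K, each written with vertices in increasing order, are:

  0-simplices (5): [0], [1], [2], [3], [4]
  1-simplices (10): [0,1], [0,2], [0,3], [0,4], [1,2], [1,3], [1,4], [2,3], [2,4], [3,4]
  2-simplices (5): [0,1,3], [0,2,3], [0,2,4], [1,2,4], [1,3,4]

Hence C_0 ≅ Z^5, C_1 ≅ Z^10, C_2 ≅ Z^5.

Boundary ∂_1: C_1 → C_0 is given by ∂[p,q] = [q] − [p].
The resulting 5×10 matrix has rank 4, and its Smith normal form has invariant factors (1,1,1,1).

∂_2: C_2 → C_1 sends each 2-simplex [p,q,r] to [q,r] − [p,r] + [p,q]. For instance
  ∂[0,1,3] = [1,3] − [0,3] + [0,1],
  ∂[1,2,4] = [2,4] − [1,4] + [1,2].
The 10×5 boundary matrix has rank 5 and Smith normal form diag(1,1,1,1,1).

From H_k ≅ ker(∂_k) / im(∂_{k+1}) we obtain:

  H_2: rank ker ∂_2 − rank ∂_3 = (5 − 5) − 0 = 0, and there is no ∂_3, so H_2 ≅ 0.

(K is a triangulation of the Möbius band.)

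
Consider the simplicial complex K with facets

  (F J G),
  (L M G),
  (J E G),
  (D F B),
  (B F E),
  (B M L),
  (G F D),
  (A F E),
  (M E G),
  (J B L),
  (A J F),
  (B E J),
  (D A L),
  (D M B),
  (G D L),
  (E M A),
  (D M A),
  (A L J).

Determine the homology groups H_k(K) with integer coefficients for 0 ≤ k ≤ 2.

Take the total order A < B < D < E < F < G < J < L < M on the vertex set. Then K (dimension 2) consists of the simplices:

  0-simplices (9): A, B, D, E, F, G, J, L, M
  1-simplices (27): AD, AE, AF, AJ, AL, AM, BD, BE, BF, BJ, BL, BM, DF, DG, DL, DM, EF, EG, EJ, EM, FG, FJ, GJ, GL, GM, JL, LM
  2-simplices (18): ADL, ADM, AEF, AEM, AFJ, AJL, BDF, BDM, BEF, BEJ, BJL, BLM, DFG, DGL, EGJ, EGM, FGJ, GLM

so the chain groups are C_0 ≅ Z^9, C_1 ≅ Z^27, C_2 ≅ Z^18.

Boundary ∂_1: C_1 → C_0 maps an edge to its endpoints' difference, ∂[p,q] = q − p. For instance
  ∂FJ = J − F.
This gives a 9×27 integer matrix of rank 8; reducing to Smith normal form yields diagonal entries (1,1,1,1,1,1,1,1).

Boundary ∂_2: C_2 → C_1 acts by ∂[p,q,r] = [q,r] − [p,r] + [p,q]. For instance
  ∂BEF = EF − BF + BE,
  ∂ADL = DL − AL + AD.
This gives a 27×18 integer matrix of rank 18; reducing to Smith normal form yields diagonal entries (1,1,1,1,1,1,1,1,1,1,1,1,1,1,1,1,1,2).

Reading off H_k = ker ∂_k / im ∂_{k+1}:

  H_0: rank C_0 − rank ∂_1 = 9 − 8 = 1, and the invariant factors of ∂_1 are all 1, so H_0 ≅ Z.
  H_1: rank ker ∂_1 − rank ∂_2 = (27 − 8) − 18 = 1, and ∂_2 has invariant factor 2 > 1, so H_1 ≅ Z ⊕ Z/2Z.
  H_2: rank ker ∂_2 − rank ∂_3 = (18 − 18) − 0 = 0, and there is no ∂_3, so H_2 ≅ 0.

(K is a triangulation of the Klein bottle.)

H_0 ≅ Z,  H_1 ≅ Z ⊕ Z/2Z,  H_2 = 0.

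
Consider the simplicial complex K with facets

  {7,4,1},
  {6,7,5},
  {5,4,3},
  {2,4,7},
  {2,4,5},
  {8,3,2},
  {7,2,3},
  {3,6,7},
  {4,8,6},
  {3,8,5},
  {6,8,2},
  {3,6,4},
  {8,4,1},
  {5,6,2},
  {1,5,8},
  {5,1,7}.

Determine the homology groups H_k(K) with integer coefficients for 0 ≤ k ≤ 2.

Fix the vertex order 1 < 2 < 3 < 4 < 5 < 6 < 7 < 8 and write every simplex with vertices in increasing order. Then dim K = 2 and the simplices of K are:

  0-simplices (8): [1], [2], [3], [4], [5], [6], [7], [8]
  1-simplices (24): (24 of them)
  2-simplices (16): [1,4,7], [1,4,8], [1,5,7], [1,5,8], [2,3,7], [2,3,8], [2,4,5], [2,4,7], [2,5,6], [2,6,8], [3,4,5], [3,4,6], [3,5,8], [3,6,7], [4,6,8], [5,6,7]

so the chain groups are C_0 ≅ Z^8, C_1 ≅ Z^24, C_2 ≅ Z^16.

∂_1: C_1 → C_0 maps an edge to its endpoints' difference, ∂[p,q] = q − p.
This gives a 8×24 integer matrix of rank 7; reducing to Smith normal form yields diagonal entries (1,1,1,1,1,1,1).

Boundary ∂_2: C_2 → C_1 acts by ∂[p,q,r] = [q,r] − [p,r] + [p,q]. For instance
  ∂[2,3,7] = [3,7] − [2,7] + [2,3],
  ∂[2,5,6] = [5,6] − [2,6] + [2,5].
This gives a 24×16 integer matrix of rank 15; reducing to Smith normal form yields diagonal entries (1,1,1,1,1,1,1,1,1,1,1,1,1,1,1).

Reading off H_k = ker ∂_k / im ∂_{k+1}:

  H_0: rank C_0 − rank ∂_1 = 8 − 7 = 1, and the invariant factors of ∂_1 are all 1, so H_0 = Z.
  H_1: rank ker ∂_1 − rank ∂_2 = (24 − 7) − 15 = 2, and the invariant factors of ∂_2 are all 1, so H_1 = Z^2.
  H_2: rank ker ∂_2 − rank ∂_3 = (16 − 15) − 0 = 1, and there is no ∂_3, so H_2 = Z.

H_0 ≅ Z,  H_1 ≅ Z^2,  H_2 ≅ Z.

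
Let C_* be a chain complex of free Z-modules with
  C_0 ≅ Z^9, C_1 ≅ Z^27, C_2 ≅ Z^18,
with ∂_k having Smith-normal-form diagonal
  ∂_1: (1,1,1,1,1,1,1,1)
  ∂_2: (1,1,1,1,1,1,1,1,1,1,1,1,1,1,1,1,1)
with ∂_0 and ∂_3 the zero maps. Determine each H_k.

H_0 = Z,  H_1 = Z^2,  H_2 = Z.

H_0: b_0 = 9 − 0 − 8 = 1; torsion from ∂_1 factors > 1: none. So H_0 = Z.
H_1: b_1 = 27 − 8 − 17 = 2; torsion from ∂_2 factors > 1: none. So H_1 = Z^2.
H_2: b_2 = 18 − 17 − 0 = 1; torsion from ∂_3 factors > 1: none. So H_2 = Z.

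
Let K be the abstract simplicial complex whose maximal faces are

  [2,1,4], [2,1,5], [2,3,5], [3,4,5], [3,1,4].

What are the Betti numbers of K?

b_0 = 1, b_1 = 1, b_2 = 0.

K has 5 vertices, 10 edges, 5 triangles.
rank ∂_0 = 0, rank ∂_1 = 4 ⇒ b_0 = 5 − 0 − 4 = 1; all invariant factors of ∂_1 are 1 so no torsion. So H_0 = Z.
rank ∂_1 = 4, rank ∂_2 = 5 ⇒ b_1 = 10 − 4 − 5 = 1; all invariant factors of ∂_2 are 1 so no torsion. So H_1 = Z.
rank ∂_2 = 5, rank ∂_3 = 0 ⇒ b_2 = 5 − 5 − 0 = 0. So H_2 = 0.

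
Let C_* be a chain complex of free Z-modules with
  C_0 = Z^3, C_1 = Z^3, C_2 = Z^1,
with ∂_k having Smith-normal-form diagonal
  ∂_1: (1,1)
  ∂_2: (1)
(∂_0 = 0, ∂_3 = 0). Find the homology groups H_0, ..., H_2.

H_0: b_0 = 3 − 0 − 2 = 1; torsion from ∂_1 factors > 1: none. So H_0 ≅ Z.
H_1: b_1 = 3 − 2 − 1 = 0; torsion from ∂_2 factors > 1: none. So H_1 ≅ 0.
H_2: b_2 = 1 − 1 − 0 = 0; torsion from ∂_3 factors > 1: none. So H_2 ≅ 0.

H_0 ≅ Z,  H_1 = 0,  H_2 = 0.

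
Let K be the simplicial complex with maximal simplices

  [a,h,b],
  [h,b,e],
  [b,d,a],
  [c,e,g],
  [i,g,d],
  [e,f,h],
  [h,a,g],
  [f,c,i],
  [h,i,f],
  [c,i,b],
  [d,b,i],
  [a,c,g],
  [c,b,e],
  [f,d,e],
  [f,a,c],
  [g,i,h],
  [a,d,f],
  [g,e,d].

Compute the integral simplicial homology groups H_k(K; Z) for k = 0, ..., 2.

H_0 = Z,  H_1 = Z^2,  H_2 = Z.

Take the total order a < b < c < d < e < f < g < h < i on the vertex set. Then K (dimension 2) consists of the simplices:

  0-simplices (9): a, b, c, d, e, f, g, h, i
  1-simplices (27): ab, ac, ad, af, ag, ah, bc, bd, be, bh, bi, ce, cf, cg, ci, de, df, dg, di, ef, eg, eh, fh, fi, gh, gi, hi
  2-simplices (18): abd, abh, acf, acg, adf, agh, bce, bci, bdi, beh, ceg, cfi, def, deg, dgi, efh, fhi, ghi

Hence C_0 ≅ Z^9, C_1 ≅ Z^27, C_2 ≅ Z^18.

∂_1: C_1 → C_0 sends each edge [p,q] (with p < q) to q − p. For instance
  ∂ah = h − a.
The resulting 9×27 matrix has rank 8, and its Smith normal form has invariant factors (1,1,1,1,1,1,1,1).

The boundary map ∂_2: C_2 → C_1 acts by ∂[p,q,r] = [q,r] − [p,r] + [p,q]. For instance
  ∂abh = bh − ah + ab,
  ∂abd = bd − ad + ab.
As a 27×18 matrix over Z this has rank 17, with invariant factors (1,1,1,1,1,1,1,1,1,1,1,1,1,1,1,1,1).

Now H_k = ker ∂_k / im ∂_{k+1}, so:

  H_0: rank C_0 − rank ∂_1 = 9 − 8 = 1, and the invariant factors of ∂_1 are all 1, so H_0 ≅ Z.
  H_1: rank ker ∂_1 − rank ∂_2 = (27 − 8) − 17 = 2, and the invariant factors of ∂_2 are all 1, so H_1 ≅ Z^2.
  H_2: rank ker ∂_2 − rank ∂_3 = (18 − 17) − 0 = 1, and there is no ∂_3, so H_2 ≅ Z.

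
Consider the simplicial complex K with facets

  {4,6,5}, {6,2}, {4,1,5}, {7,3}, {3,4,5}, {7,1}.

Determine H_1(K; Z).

Take the total order 1 < 2 < 3 < 4 < 5 < 6 < 7 on the vertex set. Then K (dimension 2) consists of the simplices:

  0-simplices (7): [1], [2], [3], [4], [5], [6], [7]
  1-simplices (10): [1,4], [1,5], [1,7], [2,6], [3,4], [3,5], [3,7], [4,5], [4,6], [5,6]
  2-simplices (3): [1,4,5], [3,4,5], [4,5,6]

giving chain groups C_0 ≅ Z^7, C_1 ≅ Z^10, C_2 ≅ Z^3.

∂_1: C_1 → C_0 maps an edge to its endpoints' difference, ∂[p,q] = q − p.
The resulting 7×10 matrix has rank 6, and its Smith normal form has invariant factors (1,1,1,1,1,1).

The boundary map ∂_2: C_2 → C_1 acts by ∂[p,q,r] = [q,r] − [p,r] + [p,q]. For instance
  ∂[3,4,5] = [4,5] − [3,5] + [3,4],
  ∂[4,5,6] = [5,6] − [4,6] + [4,5].
The 10×3 boundary matrix has rank 3 and Smith normal form diag(1,1,1).

Reading off H_k = ker ∂_k / im ∂_{k+1}:

  H_1: rank ker ∂_1 − rank ∂_2 = (10 − 6) − 3 = 1, and the invariant factors of ∂_2 are all 1, so H_1 = Z.

H_1 ≅ Z.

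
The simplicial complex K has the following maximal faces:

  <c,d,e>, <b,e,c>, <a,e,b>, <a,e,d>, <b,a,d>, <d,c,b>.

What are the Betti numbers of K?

K has 5 vertices, 9 edges, 6 triangles.
rank ∂_0 = 0, rank ∂_1 = 4 ⇒ b_0 = 5 − 0 − 4 = 1; all invariant factors of ∂_1 are 1 so no torsion. So H_0 = Z.
rank ∂_1 = 4, rank ∂_2 = 5 ⇒ b_1 = 9 − 4 − 5 = 0; all invariant factors of ∂_2 are 1 so no torsion. So H_1 = 0.
rank ∂_2 = 5, rank ∂_3 = 0 ⇒ b_2 = 6 − 5 − 0 = 1. So H_2 = Z.

b_0 = 1, b_1 = 0, b_2 = 1.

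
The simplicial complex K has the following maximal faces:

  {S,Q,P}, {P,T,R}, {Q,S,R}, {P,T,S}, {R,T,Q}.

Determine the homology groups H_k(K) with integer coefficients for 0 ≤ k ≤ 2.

H_0 = Z,  H_1 = Z,  H_2 = 0.

Fix the vertex order P < Q < R < S < T and write every simplex with vertices in increasing order. Then dim K = 2 and the simplices of K are:

  0-simplices (5): P, Q, R, S, T
  1-simplices (10): PQ, PR, PS, PT, QR, QS, QT, RS, RT, ST
  2-simplices (5): PQS, PRT, PST, QRS, QRT

so the chain groups are C_0 ≅ Z^5, C_1 ≅ Z^10, C_2 ≅ Z^5.

∂_1: C_1 → C_0 is given by ∂[p,q] = [q] − [p]. For instance
  ∂QR = R − Q.
The resulting 5×10 matrix has rank 4, and its Smith normal form has invariant factors (1,1,1,1).

The boundary map ∂_2: C_2 → C_1 maps a triangle to the signed sum of its edges. For instance
  ∂PST = ST − PT + PS,
  ∂PRT = RT − PT + PR.
As a 10×5 matrix over Z this has rank 5, with invariant factors (1,1,1,1,1).

Computing H_k = (kernel of ∂_k) / (image of ∂_{k+1}):

  H_0: rank C_0 − rank ∂_1 = 5 − 4 = 1, and the invariant factors of ∂_1 are all 1, so H_0 ≅ Z.
  H_1: rank ker ∂_1 − rank ∂_2 = (10 − 4) − 5 = 1, and the invariant factors of ∂_2 are all 1, so H_1 ≅ Z.
  H_2: rank ker ∂_2 − rank ∂_3 = (5 − 5) − 0 = 0, and there is no ∂_3, so H_2 ≅ 0.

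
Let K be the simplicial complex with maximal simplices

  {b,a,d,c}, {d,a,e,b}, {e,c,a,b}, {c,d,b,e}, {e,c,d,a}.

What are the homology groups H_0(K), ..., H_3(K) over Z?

H_0 ≅ Z,  H_1 = 0,  H_2 = 0,  H_3 ≅ Z.

Take the total order a < b < c < d < e on the vertex set. Then K (dimension 3) consists of the simplices:

  0-simplices (5): a, b, c, d, e
  1-simplices (10): ab, ac, ad, ae, bc, bd, be, cd, ce, de
  2-simplices (10): abc, abd, abe, acd, ace, ade, bcd, bce, bde, cde
  3-simplices (5): abcd, abce, abde, acde, bcde

Hence C_0 ≅ Z^5, C_1 ≅ Z^10, C_2 ≅ Z^10, C_3 ≅ Z^5.

Boundary ∂_1: C_1 → C_0 sends each edge [p,q] (with p < q) to q − p.
The 5×10 boundary matrix has rank 4 and Smith normal form diag(1,1,1,1).

∂_2: C_2 → C_1 acts by ∂[p,q,r] = [q,r] − [p,r] + [p,q]. For instance
  ∂bce = ce − be + bc,
  ∂ade = de − ae + ad.
The 10×10 boundary matrix has rank 6 and Smith normal form diag(1,1,1,1,1,1).

The boundary map ∂_3: C_3 → C_2 sends each 3-simplex σ to the alternating sum Σ_i (−1)^i (σ with its i-th vertex removed). For instance
  ∂abde = bde − ade + abe − abd,
  ∂abce = bce − ace + abe − abc.
The 10×5 boundary matrix has rank 4 and Smith normal form diag(1,1,1,1).

From H_k ≅ ker(∂_k) / im(∂_{k+1}) we obtain:

  H_0: rank C_0 − rank ∂_1 = 5 − 4 = 1, and the invariant factors of ∂_1 are all 1, so H_0 ≅ Z.
  H_1: rank ker ∂_1 − rank ∂_2 = (10 − 4) − 6 = 0, and the invariant factors of ∂_2 are all 1, so H_1 ≅ 0.
  H_2: rank ker ∂_2 − rank ∂_3 = (10 − 6) − 4 = 0, and the invariant factors of ∂_3 are all 1, so H_2 ≅ 0.
  H_3: rank ker ∂_3 − rank ∂_4 = (5 − 4) − 0 = 1, and there is no ∂_4, so H_3 ≅ Z.

(K is a triangulation of the 3-sphere S^3.)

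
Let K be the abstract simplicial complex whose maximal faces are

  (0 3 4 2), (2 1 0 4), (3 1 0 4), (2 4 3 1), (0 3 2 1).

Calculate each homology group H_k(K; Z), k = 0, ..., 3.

H_0 = Z,  H_1 = 0,  H_2 = 0,  H_3 = Z.

Order the vertices as 0 < 1 < 2 < 3 < 4. Listing each simplex with vertices in this order, K has dimension 3 with simplices:

  0-simplices (5): [0], [1], [2], [3], [4]
  1-simplices (10): [0,1], [0,2], [0,3], [0,4], [1,2], [1,3], [1,4], [2,3], [2,4], [3,4]
  2-simplices (10): [0,1,2], [0,1,3], [0,1,4], [0,2,3], [0,2,4], [0,3,4], [1,2,3], [1,2,4], [1,3,4], [2,3,4]
  3-simplices (5): [0,1,2,3], [0,1,2,4], [0,1,3,4], [0,2,3,4], [1,2,3,4]

giving chain groups C_0 ≅ Z^5, C_1 ≅ Z^10, C_2 ≅ Z^10, C_3 ≅ Z^5.

∂_1: C_1 → C_0 maps an edge to its endpoints' difference, ∂[p,q] = q − p. For instance
  ∂[3,4] = [4] − [3].
As a 5×10 matrix over Z this has rank 4, with invariant factors (1,1,1,1).

The boundary map ∂_2: C_2 → C_1 sends each 2-simplex [p,q,r] to [q,r] − [p,r] + [p,q]. For instance
  ∂[0,1,4] = [1,4] − [0,4] + [0,1],
  ∂[0,3,4] = [3,4] − [0,4] + [0,3].
This gives a 10×10 integer matrix of rank 6; reducing to Smith normal form yields diagonal entries (1,1,1,1,1,1).

∂_3: C_3 → C_2 sends each 3-simplex σ to the alternating sum Σ_i (−1)^i (σ with its i-th vertex removed). For instance
  ∂[0,1,3,4] = [1,3,4] − [0,3,4] + [0,1,4] − [0,1,3],
  ∂[0,1,2,3] = [1,2,3] − [0,2,3] + [0,1,3] − [0,1,2].
The resulting 10×5 matrix has rank 4, and its Smith normal form has invariant factors (1,1,1,1).

Now H_k = ker ∂_k / im ∂_{k+1}, so:

  H_0: rank C_0 − rank ∂_1 = 5 − 4 = 1, and the invariant factors of ∂_1 are all 1, so H_0 = Z.
  H_1: rank ker ∂_1 − rank ∂_2 = (10 − 4) − 6 = 0, and the invariant factors of ∂_2 are all 1, so H_1 = 0.
  H_2: rank ker ∂_2 − rank ∂_3 = (10 − 6) − 4 = 0, and the invariant factors of ∂_3 are all 1, so H_2 = 0.
  H_3: rank ker ∂_3 − rank ∂_4 = (5 − 4) − 0 = 1, and there is no ∂_4, so H_3 = Z.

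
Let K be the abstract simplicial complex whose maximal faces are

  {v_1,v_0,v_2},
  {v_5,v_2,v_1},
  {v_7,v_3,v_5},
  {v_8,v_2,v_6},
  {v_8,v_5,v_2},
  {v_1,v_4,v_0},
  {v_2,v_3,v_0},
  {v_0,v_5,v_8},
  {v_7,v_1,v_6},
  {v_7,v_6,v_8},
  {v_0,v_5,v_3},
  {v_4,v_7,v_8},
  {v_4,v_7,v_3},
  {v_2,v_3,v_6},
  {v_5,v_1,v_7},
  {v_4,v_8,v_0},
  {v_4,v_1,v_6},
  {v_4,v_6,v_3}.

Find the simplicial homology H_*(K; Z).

H_0 = Z,  H_1 = Z ⊕ Z/2,  H_2 = 0.

Fix the vertex order v_0 < v_1 < v_2 < v_3 < v_4 < v_5 < v_6 < v_7 < v_8 and write every simplex with vertices in increasing order. Then dim K = 2 and the simplices of K are:

  0-simplices (9): [v_0], [v_1], [v_2], [v_3], [v_4], [v_5], [v_6], [v_7], [v_8]
  1-simplices (27): (27 of them)
  2-simplices (18): (18 of them)

Hence C_0 ≅ Z^9, C_1 ≅ Z^27, C_2 ≅ Z^18.

The boundary map ∂_1: C_1 → C_0 sends each edge [p,q] (with p < q) to q − p. For instance
  ∂[v_4,v_6] = [v_6] − [v_4].
As a 9×27 matrix over Z this has rank 8, with invariant factors (1,1,1,1,1,1,1,1).

∂_2: C_2 → C_1 acts by ∂[p,q,r] = [q,r] − [p,r] + [p,q]. For instance
  ∂[v_0,v_1,v_4] = [v_1,v_4] − [v_0,v_4] + [v_0,v_1],
  ∂[v_3,v_5,v_7] = [v_5,v_7] − [v_3,v_7] + [v_3,v_5].
The resulting 27×18 matrix has rank 18, and its Smith normal form has invariant factors (1,1,1,1,1,1,1,1,1,1,1,1,1,1,1,1,1,2).

Reading off H_k = ker ∂_k / im ∂_{k+1}:

  H_0: rank C_0 − rank ∂_1 = 9 − 8 = 1, and the invariant factors of ∂_1 are all 1, so H_0 = Z.
  H_1: rank ker ∂_1 − rank ∂_2 = (27 − 8) − 18 = 1, and ∂_2 has invariant factor 2 > 1, so H_1 = Z ⊕ Z/2.
  H_2: rank ker ∂_2 − rank ∂_3 = (18 − 18) − 0 = 0, and there is no ∂_3, so H_2 = 0.

As a check, the Euler characteristic is 9 − 27 + 18 = 0, which agrees with 1 − 1 + 0 = 0.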